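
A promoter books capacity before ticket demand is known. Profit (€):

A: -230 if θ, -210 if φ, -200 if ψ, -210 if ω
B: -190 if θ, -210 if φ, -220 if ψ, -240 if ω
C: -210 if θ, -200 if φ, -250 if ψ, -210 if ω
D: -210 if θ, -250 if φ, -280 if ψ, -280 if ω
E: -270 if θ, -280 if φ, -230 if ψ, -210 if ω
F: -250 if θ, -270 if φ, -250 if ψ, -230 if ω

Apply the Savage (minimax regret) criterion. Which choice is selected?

Column bests: θ=-190, φ=-200, ψ=-200, ω=-210.
A regrets: 40, 10, 0, 0 → max 40
B regrets: 0, 10, 20, 30 → max 30
C regrets: 20, 0, 50, 0 → max 50
D regrets: 20, 50, 80, 70 → max 80
E regrets: 80, 80, 30, 0 → max 80
F regrets: 60, 70, 50, 20 → max 70
Smallest max regret = 30 → B.

B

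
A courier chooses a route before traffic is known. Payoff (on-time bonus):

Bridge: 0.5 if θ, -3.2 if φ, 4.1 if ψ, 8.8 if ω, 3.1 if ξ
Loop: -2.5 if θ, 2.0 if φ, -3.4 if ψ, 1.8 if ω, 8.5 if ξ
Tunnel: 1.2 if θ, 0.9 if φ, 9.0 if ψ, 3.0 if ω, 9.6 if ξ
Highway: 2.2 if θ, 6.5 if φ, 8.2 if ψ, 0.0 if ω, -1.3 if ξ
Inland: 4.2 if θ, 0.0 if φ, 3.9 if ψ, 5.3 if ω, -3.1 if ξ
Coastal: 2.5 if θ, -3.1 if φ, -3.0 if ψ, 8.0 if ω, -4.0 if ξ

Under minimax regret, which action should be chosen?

Column bests: θ=4.2, φ=6.5, ψ=9.0, ω=8.8, ξ=9.6.
Bridge regrets: 3.7, 9.7, 4.9, 0.0, 6.5 → max 9.7
Loop regrets: 6.7, 4.5, 12.4, 7.0, 1.1 → max 12.4
Tunnel regrets: 3.0, 5.6, 0.0, 5.8, 0.0 → max 5.8
Highway regrets: 2.0, 0.0, 0.8, 8.8, 10.9 → max 10.9
Inland regrets: 0.0, 6.5, 5.1, 3.5, 12.7 → max 12.7
Coastal regrets: 1.7, 9.6, 12.0, 0.8, 13.6 → max 13.6
Smallest max regret = 5.8 → Tunnel.

Tunnel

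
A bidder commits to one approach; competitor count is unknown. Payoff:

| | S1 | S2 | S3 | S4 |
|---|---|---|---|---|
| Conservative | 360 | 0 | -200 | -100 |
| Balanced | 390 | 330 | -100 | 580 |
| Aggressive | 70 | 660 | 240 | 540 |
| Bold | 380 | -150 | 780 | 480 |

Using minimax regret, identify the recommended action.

Aggressive

Column bests: S1=390, S2=660, S3=780, S4=580.
Conservative regrets: 30, 660, 980, 680 → max 980
Balanced regrets: 0, 330, 880, 0 → max 880
Aggressive regrets: 320, 0, 540, 40 → max 540
Bold regrets: 10, 810, 0, 100 → max 810
Smallest max regret = 540 → Aggressive.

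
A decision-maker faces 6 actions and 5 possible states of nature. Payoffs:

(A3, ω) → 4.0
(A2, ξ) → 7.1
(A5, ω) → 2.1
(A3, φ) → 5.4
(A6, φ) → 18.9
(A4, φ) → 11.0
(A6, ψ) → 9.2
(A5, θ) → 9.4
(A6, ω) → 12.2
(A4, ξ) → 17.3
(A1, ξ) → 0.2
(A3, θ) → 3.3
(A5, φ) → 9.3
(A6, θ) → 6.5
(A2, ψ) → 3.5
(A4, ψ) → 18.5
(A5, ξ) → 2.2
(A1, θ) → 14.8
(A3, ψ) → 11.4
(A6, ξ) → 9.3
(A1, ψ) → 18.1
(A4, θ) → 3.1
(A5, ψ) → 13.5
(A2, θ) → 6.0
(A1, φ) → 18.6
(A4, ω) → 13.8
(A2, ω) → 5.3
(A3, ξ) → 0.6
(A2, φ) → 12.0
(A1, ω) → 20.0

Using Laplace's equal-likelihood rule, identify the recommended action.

A1

Row averages: A1=14.34, A2=6.78, A3=4.94, A4=12.74, A5=7.3, A6=11.22
Highest average = 14.34 → A1.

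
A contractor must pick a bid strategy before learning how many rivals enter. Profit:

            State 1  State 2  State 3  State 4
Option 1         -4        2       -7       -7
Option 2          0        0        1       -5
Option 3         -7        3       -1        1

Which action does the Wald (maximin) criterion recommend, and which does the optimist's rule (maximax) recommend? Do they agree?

maximin → Option 2; maximax → Option 3 (disagree)

Row minima: Option 1=-7, Option 2=-5, Option 3=-7
Best worst-case = -5 → Option 2.
Row maxima: Option 1=2, Option 2=1, Option 3=3
Best best-case = 3 → Option 3.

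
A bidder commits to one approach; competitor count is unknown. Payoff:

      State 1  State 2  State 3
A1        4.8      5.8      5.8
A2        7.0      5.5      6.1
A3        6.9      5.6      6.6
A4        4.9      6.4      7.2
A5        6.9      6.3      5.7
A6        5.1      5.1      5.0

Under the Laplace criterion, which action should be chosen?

A3

Row averages: A1=82/15, A2=6.2, A3=191/30, A4=37/6, A5=6.3, A6=76/15
Highest average = 191/30 → A3.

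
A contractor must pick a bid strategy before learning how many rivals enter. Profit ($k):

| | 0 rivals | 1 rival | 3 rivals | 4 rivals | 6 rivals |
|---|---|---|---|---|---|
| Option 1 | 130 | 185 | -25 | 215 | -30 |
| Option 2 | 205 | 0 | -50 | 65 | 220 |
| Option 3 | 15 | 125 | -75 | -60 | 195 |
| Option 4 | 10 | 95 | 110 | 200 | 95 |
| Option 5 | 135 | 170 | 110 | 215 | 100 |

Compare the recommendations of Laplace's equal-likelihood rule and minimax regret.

laplace → Option 5; minimax regret → Option 5 (agree)

Row averages: Option 1=95, Option 2=88, Option 3=40, Option 4=102, Option 5=146
Highest average = 146 → Option 5.
Column bests: 0 rivals=205, 1 rival=185, 3 rivals=110, 4 rivals=215, 6 rivals=220.
Option 1 regrets: 75, 0, 135, 0, 250 → max 250
Option 2 regrets: 0, 185, 160, 150, 0 → max 185
Option 3 regrets: 190, 60, 185, 275, 25 → max 275
Option 4 regrets: 195, 90, 0, 15, 125 → max 195
Option 5 regrets: 70, 15, 0, 0, 120 → max 120
Smallest max regret = 120 → Option 5.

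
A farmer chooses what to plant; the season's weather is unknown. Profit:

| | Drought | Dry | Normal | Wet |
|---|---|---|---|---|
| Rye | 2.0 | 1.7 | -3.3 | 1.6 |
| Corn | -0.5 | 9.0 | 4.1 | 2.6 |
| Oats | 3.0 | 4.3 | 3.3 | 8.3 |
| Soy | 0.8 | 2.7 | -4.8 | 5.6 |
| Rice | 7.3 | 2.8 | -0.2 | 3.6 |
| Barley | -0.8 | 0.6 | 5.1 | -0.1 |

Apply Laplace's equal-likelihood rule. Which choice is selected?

Row averages: Rye=0.5, Corn=3.8, Oats=4.725, Soy=1.075, Rice=3.375, Barley=1.2
Highest average = 4.725 → Oats.

Oats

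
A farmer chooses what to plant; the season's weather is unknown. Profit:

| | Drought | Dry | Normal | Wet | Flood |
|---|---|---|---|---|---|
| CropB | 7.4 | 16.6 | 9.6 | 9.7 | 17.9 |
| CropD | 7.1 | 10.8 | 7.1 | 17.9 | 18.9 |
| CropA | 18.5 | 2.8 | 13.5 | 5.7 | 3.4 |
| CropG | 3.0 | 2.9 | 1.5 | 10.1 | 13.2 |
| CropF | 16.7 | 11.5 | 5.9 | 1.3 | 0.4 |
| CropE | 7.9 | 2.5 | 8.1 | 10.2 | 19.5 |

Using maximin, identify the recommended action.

CropB

Row minima: CropB=7.4, CropD=7.1, CropA=2.8, CropG=1.5, CropF=0.4, CropE=2.5
Best worst-case = 7.4 → CropB.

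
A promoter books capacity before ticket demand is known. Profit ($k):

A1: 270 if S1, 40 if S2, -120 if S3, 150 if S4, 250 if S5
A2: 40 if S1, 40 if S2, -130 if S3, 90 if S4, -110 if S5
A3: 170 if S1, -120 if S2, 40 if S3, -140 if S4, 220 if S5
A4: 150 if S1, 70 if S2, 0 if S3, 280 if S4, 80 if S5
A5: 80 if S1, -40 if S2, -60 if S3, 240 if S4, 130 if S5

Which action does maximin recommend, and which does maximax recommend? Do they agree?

Row minima: A1=-120, A2=-130, A3=-140, A4=0, A5=-60
Best worst-case = 0 → A4.
Row maxima: A1=270, A2=90, A3=220, A4=280, A5=240
Best best-case = 280 → A4.

maximin → A4; maximax → A4 (agree)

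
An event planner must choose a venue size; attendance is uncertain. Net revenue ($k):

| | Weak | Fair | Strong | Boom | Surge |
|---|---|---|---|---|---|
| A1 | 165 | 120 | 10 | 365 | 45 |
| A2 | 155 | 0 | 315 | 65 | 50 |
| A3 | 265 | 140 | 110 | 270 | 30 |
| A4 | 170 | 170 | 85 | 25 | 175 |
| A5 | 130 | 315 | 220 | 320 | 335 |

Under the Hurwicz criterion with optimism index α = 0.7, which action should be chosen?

A1: 0.7·365 + 0.3·10 = 258.5
A2: 0.7·315 + 0.3·0 = 220.5
A3: 0.7·270 + 0.3·30 = 198
A4: 0.7·175 + 0.3·25 = 130
A5: 0.7·335 + 0.3·130 = 273.5
Highest Hurwicz score = 273.5 → A5.

A5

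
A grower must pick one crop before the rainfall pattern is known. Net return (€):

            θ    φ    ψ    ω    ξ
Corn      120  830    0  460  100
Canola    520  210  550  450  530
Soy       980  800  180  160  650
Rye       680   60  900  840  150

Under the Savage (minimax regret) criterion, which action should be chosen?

Canola

Column bests: θ=980, φ=830, ψ=900, ω=840, ξ=650.
Corn regrets: 860, 0, 900, 380, 550 → max 900
Canola regrets: 460, 620, 350, 390, 120 → max 620
Soy regrets: 0, 30, 720, 680, 0 → max 720
Rye regrets: 300, 770, 0, 0, 500 → max 770
Smallest max regret = 620 → Canola.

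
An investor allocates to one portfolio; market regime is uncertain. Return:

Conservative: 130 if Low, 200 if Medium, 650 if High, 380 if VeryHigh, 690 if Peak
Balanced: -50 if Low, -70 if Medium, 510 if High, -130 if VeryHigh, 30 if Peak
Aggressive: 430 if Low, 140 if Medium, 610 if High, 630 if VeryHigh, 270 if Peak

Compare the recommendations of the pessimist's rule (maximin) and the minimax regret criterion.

maximin → Aggressive; minimax regret → Conservative (disagree)

Row minima: Conservative=130, Balanced=-130, Aggressive=140
Best worst-case = 140 → Aggressive.
Column bests: Low=430, Medium=200, High=650, VeryHigh=630, Peak=690.
Conservative regrets: 300, 0, 0, 250, 0 → max 300
Balanced regrets: 480, 270, 140, 760, 660 → max 760
Aggressive regrets: 0, 60, 40, 0, 420 → max 420
Smallest max regret = 300 → Conservative.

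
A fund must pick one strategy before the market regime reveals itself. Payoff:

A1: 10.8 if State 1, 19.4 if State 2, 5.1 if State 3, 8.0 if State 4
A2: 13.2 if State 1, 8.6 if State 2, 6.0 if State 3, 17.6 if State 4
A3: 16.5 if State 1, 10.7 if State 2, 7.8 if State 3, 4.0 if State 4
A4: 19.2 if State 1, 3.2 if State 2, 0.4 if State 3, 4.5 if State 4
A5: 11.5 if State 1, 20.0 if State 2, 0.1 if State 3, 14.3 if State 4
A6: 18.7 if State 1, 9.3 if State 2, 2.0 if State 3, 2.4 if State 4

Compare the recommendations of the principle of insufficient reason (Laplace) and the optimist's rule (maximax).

laplace → A5; maximax → A5 (agree)

Row averages: A1=10.825, A2=11.35, A3=9.75, A4=6.825, A5=11.475, A6=8.1
Highest average = 11.475 → A5.
Row maxima: A1=19.4, A2=17.6, A3=16.5, A4=19.2, A5=20.0, A6=18.7
Best best-case = 20.0 → A5.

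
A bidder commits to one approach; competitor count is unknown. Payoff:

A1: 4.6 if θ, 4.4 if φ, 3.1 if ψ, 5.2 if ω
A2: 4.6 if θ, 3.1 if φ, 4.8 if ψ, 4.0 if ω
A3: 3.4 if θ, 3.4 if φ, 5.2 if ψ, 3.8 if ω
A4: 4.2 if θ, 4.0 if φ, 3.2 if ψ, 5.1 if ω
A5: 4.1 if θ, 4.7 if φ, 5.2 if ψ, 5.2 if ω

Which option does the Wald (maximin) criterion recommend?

A5

Row minima: A1=3.1, A2=3.1, A3=3.4, A4=3.2, A5=4.1
Best worst-case = 4.1 → A5.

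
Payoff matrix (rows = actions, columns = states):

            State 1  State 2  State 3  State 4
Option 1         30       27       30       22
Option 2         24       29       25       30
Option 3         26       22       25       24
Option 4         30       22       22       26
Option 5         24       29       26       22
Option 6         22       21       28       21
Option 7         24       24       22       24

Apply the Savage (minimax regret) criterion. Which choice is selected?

Option 2

Column bests: State 1=30, State 2=29, State 3=30, State 4=30.
Option 1 regrets: 0, 2, 0, 8 → max 8
Option 2 regrets: 6, 0, 5, 0 → max 6
Option 3 regrets: 4, 7, 5, 6 → max 7
Option 4 regrets: 0, 7, 8, 4 → max 8
Option 5 regrets: 6, 0, 4, 8 → max 8
Option 6 regrets: 8, 8, 2, 9 → max 9
Option 7 regrets: 6, 5, 8, 6 → max 8
Smallest max regret = 6 → Option 2.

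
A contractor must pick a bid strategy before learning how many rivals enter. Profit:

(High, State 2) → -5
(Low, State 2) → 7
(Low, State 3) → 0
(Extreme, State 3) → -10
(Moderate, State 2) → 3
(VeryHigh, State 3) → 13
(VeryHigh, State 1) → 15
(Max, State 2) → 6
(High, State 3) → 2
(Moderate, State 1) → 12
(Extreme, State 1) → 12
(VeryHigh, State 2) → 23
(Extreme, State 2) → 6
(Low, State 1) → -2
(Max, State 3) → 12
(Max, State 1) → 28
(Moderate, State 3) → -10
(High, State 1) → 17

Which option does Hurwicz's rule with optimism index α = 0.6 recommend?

Max

Low: 0.6·7 + 0.4·(-2) = 3.4
Moderate: 0.6·12 + 0.4·(-10) = 3.2
High: 0.6·17 + 0.4·(-5) = 8.2
VeryHigh: 0.6·23 + 0.4·13 = 19
Extreme: 0.6·12 + 0.4·(-10) = 3.2
Max: 0.6·28 + 0.4·6 = 19.2
Highest Hurwicz score = 19.2 → Max.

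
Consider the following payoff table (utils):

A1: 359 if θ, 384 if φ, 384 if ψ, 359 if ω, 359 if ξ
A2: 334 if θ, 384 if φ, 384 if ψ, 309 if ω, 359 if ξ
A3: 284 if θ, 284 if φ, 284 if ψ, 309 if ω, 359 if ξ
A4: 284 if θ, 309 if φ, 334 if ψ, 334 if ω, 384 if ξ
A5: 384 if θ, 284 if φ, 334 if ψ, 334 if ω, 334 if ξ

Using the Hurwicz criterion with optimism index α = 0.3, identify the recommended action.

A1

A1: 0.3·384 + 0.7·359 = 366.5
A2: 0.3·384 + 0.7·309 = 331.5
A3: 0.3·359 + 0.7·284 = 306.5
A4: 0.3·384 + 0.7·284 = 314
A5: 0.3·384 + 0.7·284 = 314
Highest Hurwicz score = 366.5 → A1.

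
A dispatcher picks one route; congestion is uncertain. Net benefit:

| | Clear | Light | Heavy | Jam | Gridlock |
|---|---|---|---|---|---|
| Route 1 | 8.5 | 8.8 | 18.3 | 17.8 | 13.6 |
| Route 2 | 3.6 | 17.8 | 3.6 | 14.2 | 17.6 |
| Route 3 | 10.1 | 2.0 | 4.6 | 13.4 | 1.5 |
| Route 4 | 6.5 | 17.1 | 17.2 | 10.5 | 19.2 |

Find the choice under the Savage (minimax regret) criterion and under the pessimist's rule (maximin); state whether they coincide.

minimax regret → Route 4; maximin → Route 1 (disagree)

Column bests: Clear=10.1, Light=17.8, Heavy=18.3, Jam=17.8, Gridlock=19.2.
Route 1 regrets: 1.6, 9.0, 0.0, 0.0, 5.6 → max 9.0
Route 2 regrets: 6.5, 0.0, 14.7, 3.6, 1.6 → max 14.7
Route 3 regrets: 0.0, 15.8, 13.7, 4.4, 17.7 → max 17.7
Route 4 regrets: 3.6, 0.7, 1.1, 7.3, 0.0 → max 7.3
Smallest max regret = 7.3 → Route 4.
Row minima: Route 1=8.5, Route 2=3.6, Route 3=1.5, Route 4=6.5
Best worst-case = 8.5 → Route 1.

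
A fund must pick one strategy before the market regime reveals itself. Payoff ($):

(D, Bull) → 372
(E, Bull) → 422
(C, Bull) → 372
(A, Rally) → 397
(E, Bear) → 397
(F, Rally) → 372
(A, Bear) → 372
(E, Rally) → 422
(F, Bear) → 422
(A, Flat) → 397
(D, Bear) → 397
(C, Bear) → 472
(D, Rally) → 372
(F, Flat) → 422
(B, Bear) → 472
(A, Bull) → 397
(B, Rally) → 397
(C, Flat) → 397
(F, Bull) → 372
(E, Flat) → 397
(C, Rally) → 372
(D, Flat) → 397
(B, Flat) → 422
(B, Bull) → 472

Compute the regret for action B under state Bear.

Best payoff under Bear is 472.
Regret = 472 − 472 = 0.

0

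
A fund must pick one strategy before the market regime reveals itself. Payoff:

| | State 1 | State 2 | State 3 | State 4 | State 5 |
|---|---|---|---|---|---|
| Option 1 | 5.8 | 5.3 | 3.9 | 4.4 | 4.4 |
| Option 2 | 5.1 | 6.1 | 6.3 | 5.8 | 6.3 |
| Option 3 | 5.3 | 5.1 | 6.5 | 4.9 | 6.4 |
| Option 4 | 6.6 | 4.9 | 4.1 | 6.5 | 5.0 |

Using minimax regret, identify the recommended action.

Option 2

Column bests: State 1=6.6, State 2=6.1, State 3=6.5, State 4=6.5, State 5=6.4.
Option 1 regrets: 0.8, 0.8, 2.6, 2.1, 2.0 → max 2.6
Option 2 regrets: 1.5, 0.0, 0.2, 0.7, 0.1 → max 1.5
Option 3 regrets: 1.3, 1.0, 0.0, 1.6, 0.0 → max 1.6
Option 4 regrets: 0.0, 1.2, 2.4, 0.0, 1.4 → max 2.4
Smallest max regret = 1.5 → Option 2.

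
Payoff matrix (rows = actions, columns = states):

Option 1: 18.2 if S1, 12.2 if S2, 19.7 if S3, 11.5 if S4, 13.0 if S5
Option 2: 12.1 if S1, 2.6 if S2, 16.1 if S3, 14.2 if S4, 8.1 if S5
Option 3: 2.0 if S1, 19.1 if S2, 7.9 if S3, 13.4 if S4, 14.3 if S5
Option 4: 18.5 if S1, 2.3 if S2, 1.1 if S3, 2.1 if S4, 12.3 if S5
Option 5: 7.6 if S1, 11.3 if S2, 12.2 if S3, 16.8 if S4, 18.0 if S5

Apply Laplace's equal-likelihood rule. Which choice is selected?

Row averages: Option 1=14.92, Option 2=10.62, Option 3=11.34, Option 4=7.26, Option 5=13.18
Highest average = 14.92 → Option 1.

Option 1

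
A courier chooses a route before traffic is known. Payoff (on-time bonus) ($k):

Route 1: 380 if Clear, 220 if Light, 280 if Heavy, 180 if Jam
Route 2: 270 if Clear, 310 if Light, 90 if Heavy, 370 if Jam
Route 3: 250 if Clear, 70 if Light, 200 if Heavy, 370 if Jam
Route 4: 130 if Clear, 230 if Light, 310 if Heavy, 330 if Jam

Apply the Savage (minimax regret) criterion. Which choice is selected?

Route 1

Column bests: Clear=380, Light=310, Heavy=310, Jam=370.
Route 1 regrets: 0, 90, 30, 190 → max 190
Route 2 regrets: 110, 0, 220, 0 → max 220
Route 3 regrets: 130, 240, 110, 0 → max 240
Route 4 regrets: 250, 80, 0, 40 → max 250
Smallest max regret = 190 → Route 1.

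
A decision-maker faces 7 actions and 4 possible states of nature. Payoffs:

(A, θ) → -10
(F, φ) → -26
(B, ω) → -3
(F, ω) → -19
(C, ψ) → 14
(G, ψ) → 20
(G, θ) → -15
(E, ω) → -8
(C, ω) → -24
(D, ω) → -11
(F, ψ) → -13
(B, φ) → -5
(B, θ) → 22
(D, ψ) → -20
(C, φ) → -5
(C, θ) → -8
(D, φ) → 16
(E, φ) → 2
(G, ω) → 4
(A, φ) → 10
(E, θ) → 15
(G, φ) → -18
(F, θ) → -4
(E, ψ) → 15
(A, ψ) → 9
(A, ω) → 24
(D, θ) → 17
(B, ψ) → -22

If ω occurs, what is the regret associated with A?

0

Best payoff under ω is 24.
Regret = 24 − 24 = 0.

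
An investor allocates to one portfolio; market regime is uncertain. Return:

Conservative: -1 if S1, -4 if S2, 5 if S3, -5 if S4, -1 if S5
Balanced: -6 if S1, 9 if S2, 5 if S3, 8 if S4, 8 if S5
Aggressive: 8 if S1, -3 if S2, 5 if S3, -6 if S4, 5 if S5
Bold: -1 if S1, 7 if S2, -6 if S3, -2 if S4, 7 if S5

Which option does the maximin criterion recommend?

Conservative

Row minima: Conservative=-5, Balanced=-6, Aggressive=-6, Bold=-6
Best worst-case = -5 → Conservative.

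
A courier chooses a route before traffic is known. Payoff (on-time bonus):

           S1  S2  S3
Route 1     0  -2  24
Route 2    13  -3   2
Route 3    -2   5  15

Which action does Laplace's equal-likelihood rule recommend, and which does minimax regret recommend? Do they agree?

laplace → Route 1; minimax regret → Route 1 (agree)

Row averages: Route 1=22/3, Route 2=4, Route 3=6
Highest average = 22/3 → Route 1.
Column bests: S1=13, S2=5, S3=24.
Route 1 regrets: 13, 7, 0 → max 13
Route 2 regrets: 0, 8, 22 → max 22
Route 3 regrets: 15, 0, 9 → max 15
Smallest max regret = 13 → Route 1.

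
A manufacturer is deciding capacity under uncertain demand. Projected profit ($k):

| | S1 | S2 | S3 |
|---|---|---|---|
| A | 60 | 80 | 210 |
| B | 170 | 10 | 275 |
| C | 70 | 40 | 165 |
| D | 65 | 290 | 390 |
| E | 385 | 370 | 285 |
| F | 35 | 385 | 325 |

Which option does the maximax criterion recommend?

D

Row maxima: A=210, B=275, C=165, D=390, E=385, F=385
Best best-case = 390 → D.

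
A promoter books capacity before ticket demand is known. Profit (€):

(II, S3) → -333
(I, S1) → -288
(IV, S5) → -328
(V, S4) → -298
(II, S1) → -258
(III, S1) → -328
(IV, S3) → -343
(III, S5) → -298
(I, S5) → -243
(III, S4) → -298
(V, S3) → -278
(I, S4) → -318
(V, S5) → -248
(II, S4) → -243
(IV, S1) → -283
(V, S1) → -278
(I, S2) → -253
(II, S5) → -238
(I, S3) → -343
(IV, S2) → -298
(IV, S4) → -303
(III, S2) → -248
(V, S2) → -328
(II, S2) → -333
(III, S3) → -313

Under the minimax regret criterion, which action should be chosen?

Column bests: S1=-258, S2=-248, S3=-278, S4=-243, S5=-238.
I regrets: 30, 5, 65, 75, 5 → max 75
II regrets: 0, 85, 55, 0, 0 → max 85
III regrets: 70, 0, 35, 55, 60 → max 70
IV regrets: 25, 50, 65, 60, 90 → max 90
V regrets: 20, 80, 0, 55, 10 → max 80
Smallest max regret = 70 → III.

III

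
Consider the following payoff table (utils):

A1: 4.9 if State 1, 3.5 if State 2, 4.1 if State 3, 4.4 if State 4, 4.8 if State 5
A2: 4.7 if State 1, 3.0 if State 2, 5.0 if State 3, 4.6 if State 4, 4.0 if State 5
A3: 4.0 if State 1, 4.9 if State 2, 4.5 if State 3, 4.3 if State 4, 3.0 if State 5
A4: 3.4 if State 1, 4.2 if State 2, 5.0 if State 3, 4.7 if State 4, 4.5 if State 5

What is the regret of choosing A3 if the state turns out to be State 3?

Best payoff under State 3 is 5.0.
Regret = 5.0 − 4.5 = 0.5.

0.5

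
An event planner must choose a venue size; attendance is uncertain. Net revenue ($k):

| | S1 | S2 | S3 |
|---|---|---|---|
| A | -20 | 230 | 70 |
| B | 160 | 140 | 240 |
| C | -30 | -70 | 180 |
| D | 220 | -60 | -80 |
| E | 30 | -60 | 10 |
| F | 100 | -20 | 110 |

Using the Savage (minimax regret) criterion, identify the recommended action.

Column bests: S1=220, S2=230, S3=240.
A regrets: 240, 0, 170 → max 240
B regrets: 60, 90, 0 → max 90
C regrets: 250, 300, 60 → max 300
D regrets: 0, 290, 320 → max 320
E regrets: 190, 290, 230 → max 290
F regrets: 120, 250, 130 → max 250
Smallest max regret = 90 → B.

B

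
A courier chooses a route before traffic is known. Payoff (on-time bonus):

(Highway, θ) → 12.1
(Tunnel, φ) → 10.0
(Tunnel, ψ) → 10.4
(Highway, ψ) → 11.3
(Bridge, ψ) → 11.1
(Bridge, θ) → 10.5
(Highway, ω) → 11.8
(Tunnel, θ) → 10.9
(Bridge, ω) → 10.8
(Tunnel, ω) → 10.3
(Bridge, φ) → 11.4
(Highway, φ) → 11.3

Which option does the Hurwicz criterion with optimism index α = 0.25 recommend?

Tunnel: 0.25·10.9 + 0.75·10.0 = 10.225
Bridge: 0.25·11.4 + 0.75·10.5 = 10.725
Highway: 0.25·12.1 + 0.75·11.3 = 11.5
Highest Hurwicz score = 11.5 → Highway.

Highway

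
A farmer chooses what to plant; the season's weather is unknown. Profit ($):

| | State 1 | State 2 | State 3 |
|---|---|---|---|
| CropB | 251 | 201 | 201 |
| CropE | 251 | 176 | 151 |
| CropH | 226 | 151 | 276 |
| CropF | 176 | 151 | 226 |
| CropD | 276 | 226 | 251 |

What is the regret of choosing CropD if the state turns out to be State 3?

25

Best payoff under State 3 is 276.
Regret = 276 − 251 = 25.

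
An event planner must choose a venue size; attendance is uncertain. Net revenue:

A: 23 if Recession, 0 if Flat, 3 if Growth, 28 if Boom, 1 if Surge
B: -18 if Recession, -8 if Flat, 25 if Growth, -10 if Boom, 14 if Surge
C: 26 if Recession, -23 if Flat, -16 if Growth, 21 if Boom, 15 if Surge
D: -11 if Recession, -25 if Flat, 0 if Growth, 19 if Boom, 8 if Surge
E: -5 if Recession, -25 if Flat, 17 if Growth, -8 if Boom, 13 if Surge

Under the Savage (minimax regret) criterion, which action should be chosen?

A

Column bests: Recession=26, Flat=0, Growth=25, Boom=28, Surge=15.
A regrets: 3, 0, 22, 0, 14 → max 22
B regrets: 44, 8, 0, 38, 1 → max 44
C regrets: 0, 23, 41, 7, 0 → max 41
D regrets: 37, 25, 25, 9, 7 → max 37
E regrets: 31, 25, 8, 36, 2 → max 36
Smallest max regret = 22 → A.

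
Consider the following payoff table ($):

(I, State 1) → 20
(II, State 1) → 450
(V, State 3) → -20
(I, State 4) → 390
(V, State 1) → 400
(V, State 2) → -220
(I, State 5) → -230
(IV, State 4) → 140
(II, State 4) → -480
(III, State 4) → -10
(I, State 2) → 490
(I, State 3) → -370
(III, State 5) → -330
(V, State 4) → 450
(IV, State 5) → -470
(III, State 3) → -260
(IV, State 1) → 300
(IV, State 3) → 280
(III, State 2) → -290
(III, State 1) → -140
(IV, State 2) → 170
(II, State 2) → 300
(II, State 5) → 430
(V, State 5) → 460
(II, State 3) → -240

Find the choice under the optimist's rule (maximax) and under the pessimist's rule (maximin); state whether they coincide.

maximax → I; maximin → V (disagree)

Row maxima: I=490, II=450, III=-10, IV=300, V=460
Best best-case = 490 → I.
Row minima: I=-370, II=-480, III=-330, IV=-470, V=-220
Best worst-case = -220 → V.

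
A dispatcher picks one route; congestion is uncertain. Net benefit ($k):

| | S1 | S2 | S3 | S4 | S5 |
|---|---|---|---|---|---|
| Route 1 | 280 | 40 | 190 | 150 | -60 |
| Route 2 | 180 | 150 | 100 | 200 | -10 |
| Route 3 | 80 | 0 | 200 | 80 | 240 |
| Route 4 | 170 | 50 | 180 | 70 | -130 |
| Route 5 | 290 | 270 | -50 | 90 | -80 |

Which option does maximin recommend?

Route 3

Row minima: Route 1=-60, Route 2=-10, Route 3=0, Route 4=-130, Route 5=-80
Best worst-case = 0 → Route 3.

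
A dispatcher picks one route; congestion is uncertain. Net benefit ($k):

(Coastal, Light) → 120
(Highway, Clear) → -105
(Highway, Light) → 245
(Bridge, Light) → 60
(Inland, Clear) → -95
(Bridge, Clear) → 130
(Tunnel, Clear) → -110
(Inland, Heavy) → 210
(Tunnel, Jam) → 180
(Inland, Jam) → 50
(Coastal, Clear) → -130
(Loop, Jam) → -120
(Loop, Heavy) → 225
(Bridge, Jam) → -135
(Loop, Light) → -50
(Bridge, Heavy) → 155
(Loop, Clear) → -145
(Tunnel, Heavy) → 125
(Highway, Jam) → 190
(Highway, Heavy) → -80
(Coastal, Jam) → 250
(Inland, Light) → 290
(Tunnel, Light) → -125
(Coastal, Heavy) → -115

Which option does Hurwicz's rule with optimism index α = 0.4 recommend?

Tunnel: 0.4·180 + 0.6·(-125) = -3
Inland: 0.4·290 + 0.6·(-95) = 59
Loop: 0.4·225 + 0.6·(-145) = 3
Coastal: 0.4·250 + 0.6·(-130) = 22
Bridge: 0.4·155 + 0.6·(-135) = -19
Highway: 0.4·245 + 0.6·(-105) = 35
Highest Hurwicz score = 59 → Inland.

Inland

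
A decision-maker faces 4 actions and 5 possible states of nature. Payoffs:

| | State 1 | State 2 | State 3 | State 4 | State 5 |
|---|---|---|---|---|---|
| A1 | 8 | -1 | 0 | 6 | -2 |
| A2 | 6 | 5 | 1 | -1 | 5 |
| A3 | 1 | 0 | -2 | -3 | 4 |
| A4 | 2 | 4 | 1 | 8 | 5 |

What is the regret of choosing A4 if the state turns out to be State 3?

Best payoff under State 3 is 1.
Regret = 1 − 1 = 0.

0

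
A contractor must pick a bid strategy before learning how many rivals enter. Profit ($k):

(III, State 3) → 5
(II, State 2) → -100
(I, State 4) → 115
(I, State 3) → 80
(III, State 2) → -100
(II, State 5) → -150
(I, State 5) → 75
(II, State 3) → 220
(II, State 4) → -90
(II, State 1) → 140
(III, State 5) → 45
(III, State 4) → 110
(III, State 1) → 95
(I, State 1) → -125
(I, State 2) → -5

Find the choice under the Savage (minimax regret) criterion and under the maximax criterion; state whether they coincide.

minimax regret → III; maximax → II (disagree)

Column bests: State 1=140, State 2=-5, State 3=220, State 4=115, State 5=75.
I regrets: 265, 0, 140, 0, 0 → max 265
II regrets: 0, 95, 0, 205, 225 → max 225
III regrets: 45, 95, 215, 5, 30 → max 215
Smallest max regret = 215 → III.
Row maxima: I=115, II=220, III=110
Best best-case = 220 → II.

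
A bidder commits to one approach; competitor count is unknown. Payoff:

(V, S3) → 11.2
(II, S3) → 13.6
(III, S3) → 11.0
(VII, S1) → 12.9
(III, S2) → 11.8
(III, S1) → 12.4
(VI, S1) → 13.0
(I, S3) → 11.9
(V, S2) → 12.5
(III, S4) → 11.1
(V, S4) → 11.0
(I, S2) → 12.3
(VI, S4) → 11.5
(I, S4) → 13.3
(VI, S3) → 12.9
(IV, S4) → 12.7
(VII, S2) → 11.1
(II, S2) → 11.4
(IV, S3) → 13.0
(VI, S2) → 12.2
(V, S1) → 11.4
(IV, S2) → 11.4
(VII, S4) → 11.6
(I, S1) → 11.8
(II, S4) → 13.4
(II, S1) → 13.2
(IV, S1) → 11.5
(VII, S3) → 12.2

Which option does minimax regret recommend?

Column bests: S1=13.2, S2=12.5, S3=13.6, S4=13.4.
I regrets: 1.4, 0.2, 1.7, 0.1 → max 1.7
II regrets: 0.0, 1.1, 0.0, 0.0 → max 1.1
III regrets: 0.8, 0.7, 2.6, 2.3 → max 2.6
IV regrets: 1.7, 1.1, 0.6, 0.7 → max 1.7
V regrets: 1.8, 0.0, 2.4, 2.4 → max 2.4
VI regrets: 0.2, 0.3, 0.7, 1.9 → max 1.9
VII regrets: 0.3, 1.4, 1.4, 1.8 → max 1.8
Smallest max regret = 1.1 → II.

II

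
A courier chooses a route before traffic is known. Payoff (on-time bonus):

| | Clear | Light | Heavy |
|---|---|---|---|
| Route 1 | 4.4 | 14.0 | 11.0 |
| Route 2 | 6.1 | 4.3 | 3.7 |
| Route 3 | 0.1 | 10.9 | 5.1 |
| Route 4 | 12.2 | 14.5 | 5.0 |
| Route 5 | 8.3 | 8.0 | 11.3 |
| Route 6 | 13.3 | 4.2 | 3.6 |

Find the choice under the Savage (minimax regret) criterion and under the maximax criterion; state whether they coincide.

minimax regret → Route 4; maximax → Route 4 (agree)

Column bests: Clear=13.3, Light=14.5, Heavy=11.3.
Route 1 regrets: 8.9, 0.5, 0.3 → max 8.9
Route 2 regrets: 7.2, 10.2, 7.6 → max 10.2
Route 3 regrets: 13.2, 3.6, 6.2 → max 13.2
Route 4 regrets: 1.1, 0.0, 6.3 → max 6.3
Route 5 regrets: 5.0, 6.5, 0.0 → max 6.5
Route 6 regrets: 0.0, 10.3, 7.7 → max 10.3
Smallest max regret = 6.3 → Route 4.
Row maxima: Route 1=14.0, Route 2=6.1, Route 3=10.9, Route 4=14.5, Route 5=11.3, Route 6=13.3
Best best-case = 14.5 → Route 4.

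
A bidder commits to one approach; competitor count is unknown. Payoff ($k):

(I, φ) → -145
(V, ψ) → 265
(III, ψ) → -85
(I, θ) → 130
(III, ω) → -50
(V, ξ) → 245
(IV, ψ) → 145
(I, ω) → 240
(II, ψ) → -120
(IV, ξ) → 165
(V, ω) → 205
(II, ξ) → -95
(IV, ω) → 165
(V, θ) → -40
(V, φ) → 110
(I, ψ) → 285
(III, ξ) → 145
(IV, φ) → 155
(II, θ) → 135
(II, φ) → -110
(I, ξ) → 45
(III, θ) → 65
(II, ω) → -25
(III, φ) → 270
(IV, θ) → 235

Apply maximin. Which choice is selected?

IV

Row minima: I=-145, II=-120, III=-85, IV=145, V=-40
Best worst-case = 145 → IV.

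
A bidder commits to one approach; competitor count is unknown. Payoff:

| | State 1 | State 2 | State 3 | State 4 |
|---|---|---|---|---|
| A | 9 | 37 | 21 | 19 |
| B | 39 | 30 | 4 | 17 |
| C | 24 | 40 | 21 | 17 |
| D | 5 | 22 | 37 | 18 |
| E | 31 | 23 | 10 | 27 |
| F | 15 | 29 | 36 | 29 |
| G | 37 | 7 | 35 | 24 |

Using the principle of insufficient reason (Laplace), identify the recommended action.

Row averages: A=21.5, B=22.5, C=25.5, D=20.5, E=22.75, F=27.25, G=25.75
Highest average = 27.25 → F.

F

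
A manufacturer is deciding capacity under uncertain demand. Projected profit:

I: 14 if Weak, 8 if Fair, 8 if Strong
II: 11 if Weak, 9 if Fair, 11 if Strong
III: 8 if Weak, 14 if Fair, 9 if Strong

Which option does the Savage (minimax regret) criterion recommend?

II

Column bests: Weak=14, Fair=14, Strong=11.
I regrets: 0, 6, 3 → max 6
II regrets: 3, 5, 0 → max 5
III regrets: 6, 0, 2 → max 6
Smallest max regret = 5 → II.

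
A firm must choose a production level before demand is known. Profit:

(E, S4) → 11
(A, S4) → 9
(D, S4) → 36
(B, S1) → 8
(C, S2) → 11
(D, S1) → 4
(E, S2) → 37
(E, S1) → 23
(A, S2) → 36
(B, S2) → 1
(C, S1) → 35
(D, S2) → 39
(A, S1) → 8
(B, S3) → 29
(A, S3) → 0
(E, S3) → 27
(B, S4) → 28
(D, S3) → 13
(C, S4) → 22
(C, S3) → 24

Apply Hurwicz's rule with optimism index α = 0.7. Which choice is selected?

A: 0.7·36 + 0.3·0 = 25.2
B: 0.7·29 + 0.3·1 = 20.6
C: 0.7·35 + 0.3·11 = 27.8
D: 0.7·39 + 0.3·4 = 28.5
E: 0.7·37 + 0.3·11 = 29.2
Highest Hurwicz score = 29.2 → E.

E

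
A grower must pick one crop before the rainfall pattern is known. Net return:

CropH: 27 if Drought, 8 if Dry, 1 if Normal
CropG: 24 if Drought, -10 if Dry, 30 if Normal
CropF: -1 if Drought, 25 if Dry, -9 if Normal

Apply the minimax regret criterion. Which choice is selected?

CropH

Column bests: Drought=27, Dry=25, Normal=30.
CropH regrets: 0, 17, 29 → max 29
CropG regrets: 3, 35, 0 → max 35
CropF regrets: 28, 0, 39 → max 39
Smallest max regret = 29 → CropH.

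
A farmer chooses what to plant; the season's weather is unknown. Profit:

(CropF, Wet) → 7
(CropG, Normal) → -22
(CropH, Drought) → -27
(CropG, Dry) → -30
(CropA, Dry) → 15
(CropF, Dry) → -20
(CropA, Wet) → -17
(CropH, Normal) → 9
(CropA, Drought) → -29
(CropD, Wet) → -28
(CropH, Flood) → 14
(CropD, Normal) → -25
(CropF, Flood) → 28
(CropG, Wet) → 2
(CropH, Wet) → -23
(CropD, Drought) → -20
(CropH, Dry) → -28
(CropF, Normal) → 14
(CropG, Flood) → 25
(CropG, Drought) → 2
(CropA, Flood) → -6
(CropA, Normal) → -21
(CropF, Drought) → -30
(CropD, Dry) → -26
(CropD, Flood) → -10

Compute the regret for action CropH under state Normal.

Best payoff under Normal is 14.
Regret = 14 − 9 = 5.

5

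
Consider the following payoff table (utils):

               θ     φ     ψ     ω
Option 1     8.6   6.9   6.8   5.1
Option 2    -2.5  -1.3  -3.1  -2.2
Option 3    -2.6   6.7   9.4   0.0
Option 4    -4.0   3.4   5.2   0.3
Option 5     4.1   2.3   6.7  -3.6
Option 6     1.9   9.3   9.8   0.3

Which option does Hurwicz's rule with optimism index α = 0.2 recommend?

Option 1

Option 1: 0.2·8.6 + 0.8·5.1 = 5.8
Option 2: 0.2·(-1.3) + 0.8·(-3.1) = -2.74
Option 3: 0.2·9.4 + 0.8·(-2.6) = -0.2
Option 4: 0.2·5.2 + 0.8·(-4.0) = -2.16
Option 5: 0.2·6.7 + 0.8·(-3.6) = -1.54
Option 6: 0.2·9.8 + 0.8·0.3 = 2.2
Highest Hurwicz score = 5.8 → Option 1.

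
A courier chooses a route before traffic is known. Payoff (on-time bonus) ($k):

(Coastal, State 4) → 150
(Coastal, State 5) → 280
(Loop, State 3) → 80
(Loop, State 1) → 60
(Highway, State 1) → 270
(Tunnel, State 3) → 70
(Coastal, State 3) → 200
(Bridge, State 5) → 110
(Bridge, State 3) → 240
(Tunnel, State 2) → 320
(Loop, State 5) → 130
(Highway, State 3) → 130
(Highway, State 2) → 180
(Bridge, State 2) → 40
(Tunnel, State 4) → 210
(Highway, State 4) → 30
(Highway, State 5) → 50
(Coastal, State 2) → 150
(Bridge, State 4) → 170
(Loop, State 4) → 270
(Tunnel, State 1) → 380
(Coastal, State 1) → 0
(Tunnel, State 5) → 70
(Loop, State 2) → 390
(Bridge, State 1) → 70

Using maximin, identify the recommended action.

Row minima: Highway=30, Bridge=40, Tunnel=70, Coastal=0, Loop=60
Best worst-case = 70 → Tunnel.

Tunnel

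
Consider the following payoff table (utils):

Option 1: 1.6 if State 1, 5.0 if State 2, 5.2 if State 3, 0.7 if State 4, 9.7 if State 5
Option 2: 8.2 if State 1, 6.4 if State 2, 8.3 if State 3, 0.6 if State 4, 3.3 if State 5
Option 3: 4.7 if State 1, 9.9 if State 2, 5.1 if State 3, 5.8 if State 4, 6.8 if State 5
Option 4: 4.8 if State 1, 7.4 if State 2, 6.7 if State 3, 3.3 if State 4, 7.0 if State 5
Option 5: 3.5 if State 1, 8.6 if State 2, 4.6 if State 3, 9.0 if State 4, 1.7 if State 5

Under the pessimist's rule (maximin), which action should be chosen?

Row minima: Option 1=0.7, Option 2=0.6, Option 3=4.7, Option 4=3.3, Option 5=1.7
Best worst-case = 4.7 → Option 3.

Option 3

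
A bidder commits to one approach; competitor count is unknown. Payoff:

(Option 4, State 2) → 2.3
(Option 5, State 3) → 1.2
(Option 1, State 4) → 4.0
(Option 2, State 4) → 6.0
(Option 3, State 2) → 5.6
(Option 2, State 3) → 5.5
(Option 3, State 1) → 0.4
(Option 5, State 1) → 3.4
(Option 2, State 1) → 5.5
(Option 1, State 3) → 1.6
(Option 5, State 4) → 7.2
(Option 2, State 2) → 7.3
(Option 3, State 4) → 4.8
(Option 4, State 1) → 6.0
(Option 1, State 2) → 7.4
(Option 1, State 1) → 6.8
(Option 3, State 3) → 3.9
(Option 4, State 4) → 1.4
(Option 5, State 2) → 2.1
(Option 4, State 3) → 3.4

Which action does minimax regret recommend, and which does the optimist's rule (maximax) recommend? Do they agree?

minimax regret → Option 2; maximax → Option 1 (disagree)

Column bests: State 1=6.8, State 2=7.4, State 3=5.5, State 4=7.2.
Option 1 regrets: 0.0, 0.0, 3.9, 3.2 → max 3.9
Option 2 regrets: 1.3, 0.1, 0.0, 1.2 → max 1.3
Option 3 regrets: 6.4, 1.8, 1.6, 2.4 → max 6.4
Option 4 regrets: 0.8, 5.1, 2.1, 5.8 → max 5.8
Option 5 regrets: 3.4, 5.3, 4.3, 0.0 → max 5.3
Smallest max regret = 1.3 → Option 2.
Row maxima: Option 1=7.4, Option 2=7.3, Option 3=5.6, Option 4=6.0, Option 5=7.2
Best best-case = 7.4 → Option 1.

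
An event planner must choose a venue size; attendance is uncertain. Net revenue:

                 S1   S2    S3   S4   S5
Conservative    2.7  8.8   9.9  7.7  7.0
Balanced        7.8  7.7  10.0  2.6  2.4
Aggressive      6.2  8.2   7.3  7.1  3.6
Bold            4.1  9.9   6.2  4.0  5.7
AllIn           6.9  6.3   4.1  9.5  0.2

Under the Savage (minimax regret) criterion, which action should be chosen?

Aggressive

Column bests: S1=7.8, S2=9.9, S3=10.0, S4=9.5, S5=7.0.
Conservative regrets: 5.1, 1.1, 0.1, 1.8, 0.0 → max 5.1
Balanced regrets: 0.0, 2.2, 0.0, 6.9, 4.6 → max 6.9
Aggressive regrets: 1.6, 1.7, 2.7, 2.4, 3.4 → max 3.4
Bold regrets: 3.7, 0.0, 3.8, 5.5, 1.3 → max 5.5
AllIn regrets: 0.9, 3.6, 5.9, 0.0, 6.8 → max 6.8
Smallest max regret = 3.4 → Aggressive.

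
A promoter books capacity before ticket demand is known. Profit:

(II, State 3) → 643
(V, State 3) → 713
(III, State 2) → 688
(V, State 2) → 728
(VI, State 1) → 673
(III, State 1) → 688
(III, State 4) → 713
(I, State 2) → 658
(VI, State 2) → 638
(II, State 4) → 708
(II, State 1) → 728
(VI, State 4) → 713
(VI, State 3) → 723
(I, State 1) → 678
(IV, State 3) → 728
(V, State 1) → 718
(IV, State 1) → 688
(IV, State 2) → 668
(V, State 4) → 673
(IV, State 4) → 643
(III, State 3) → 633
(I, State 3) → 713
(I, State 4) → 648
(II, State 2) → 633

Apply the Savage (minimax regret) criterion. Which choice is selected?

V

Column bests: State 1=728, State 2=728, State 3=728, State 4=713.
I regrets: 50, 70, 15, 65 → max 70
II regrets: 0, 95, 85, 5 → max 95
III regrets: 40, 40, 95, 0 → max 95
IV regrets: 40, 60, 0, 70 → max 70
V regrets: 10, 0, 15, 40 → max 40
VI regrets: 55, 90, 5, 0 → max 90
Smallest max regret = 40 → V.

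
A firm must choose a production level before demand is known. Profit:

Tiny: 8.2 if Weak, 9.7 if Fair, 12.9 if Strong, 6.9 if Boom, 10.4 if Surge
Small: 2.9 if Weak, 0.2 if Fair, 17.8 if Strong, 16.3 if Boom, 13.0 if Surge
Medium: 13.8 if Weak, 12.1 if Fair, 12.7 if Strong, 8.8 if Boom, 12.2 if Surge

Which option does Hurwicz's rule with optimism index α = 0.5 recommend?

Medium

Tiny: 0.5·12.9 + 0.5·6.9 = 9.9
Small: 0.5·17.8 + 0.5·0.2 = 9
Medium: 0.5·13.8 + 0.5·8.8 = 11.3
Highest Hurwicz score = 11.3 → Medium.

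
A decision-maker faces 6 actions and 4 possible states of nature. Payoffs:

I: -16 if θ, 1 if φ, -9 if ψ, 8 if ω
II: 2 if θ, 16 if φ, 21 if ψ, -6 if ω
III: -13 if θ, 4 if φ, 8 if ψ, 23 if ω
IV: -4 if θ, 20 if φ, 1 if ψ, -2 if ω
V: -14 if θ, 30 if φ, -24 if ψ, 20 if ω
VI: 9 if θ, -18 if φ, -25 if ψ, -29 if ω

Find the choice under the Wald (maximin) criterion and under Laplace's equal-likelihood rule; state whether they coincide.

maximin → IV; laplace → II (disagree)

Row minima: I=-16, II=-6, III=-13, IV=-4, V=-24, VI=-29
Best worst-case = -4 → IV.
Row averages: I=-4, II=8.25, III=5.5, IV=3.75, V=3, VI=-15.75
Highest average = 8.25 → II.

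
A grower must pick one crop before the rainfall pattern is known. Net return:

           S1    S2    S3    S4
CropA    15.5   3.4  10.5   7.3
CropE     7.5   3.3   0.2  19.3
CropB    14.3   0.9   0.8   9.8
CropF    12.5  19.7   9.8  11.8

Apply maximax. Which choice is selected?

CropF

Row maxima: CropA=15.5, CropE=19.3, CropB=14.3, CropF=19.7
Best best-case = 19.7 → CropF.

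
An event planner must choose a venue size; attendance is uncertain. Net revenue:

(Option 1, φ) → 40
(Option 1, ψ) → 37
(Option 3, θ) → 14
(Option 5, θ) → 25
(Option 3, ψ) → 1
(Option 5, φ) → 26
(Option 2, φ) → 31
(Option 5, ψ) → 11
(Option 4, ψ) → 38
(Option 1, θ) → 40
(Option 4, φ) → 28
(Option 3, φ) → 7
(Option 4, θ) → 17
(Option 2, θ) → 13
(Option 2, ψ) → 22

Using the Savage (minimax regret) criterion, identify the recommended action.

Column bests: θ=40, φ=40, ψ=38.
Option 1 regrets: 0, 0, 1 → max 1
Option 2 regrets: 27, 9, 16 → max 27
Option 3 regrets: 26, 33, 37 → max 37
Option 4 regrets: 23, 12, 0 → max 23
Option 5 regrets: 15, 14, 27 → max 27
Smallest max regret = 1 → Option 1.

Option 1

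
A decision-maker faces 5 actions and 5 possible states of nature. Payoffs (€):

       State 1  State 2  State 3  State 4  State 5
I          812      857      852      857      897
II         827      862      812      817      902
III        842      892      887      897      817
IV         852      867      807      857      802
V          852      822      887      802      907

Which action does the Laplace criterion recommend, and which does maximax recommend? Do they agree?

Row averages: I=855, II=844, III=867, IV=837, V=854
Highest average = 867 → III.
Row maxima: I=897, II=902, III=897, IV=867, V=907
Best best-case = 907 → V.

laplace → III; maximax → V (disagree)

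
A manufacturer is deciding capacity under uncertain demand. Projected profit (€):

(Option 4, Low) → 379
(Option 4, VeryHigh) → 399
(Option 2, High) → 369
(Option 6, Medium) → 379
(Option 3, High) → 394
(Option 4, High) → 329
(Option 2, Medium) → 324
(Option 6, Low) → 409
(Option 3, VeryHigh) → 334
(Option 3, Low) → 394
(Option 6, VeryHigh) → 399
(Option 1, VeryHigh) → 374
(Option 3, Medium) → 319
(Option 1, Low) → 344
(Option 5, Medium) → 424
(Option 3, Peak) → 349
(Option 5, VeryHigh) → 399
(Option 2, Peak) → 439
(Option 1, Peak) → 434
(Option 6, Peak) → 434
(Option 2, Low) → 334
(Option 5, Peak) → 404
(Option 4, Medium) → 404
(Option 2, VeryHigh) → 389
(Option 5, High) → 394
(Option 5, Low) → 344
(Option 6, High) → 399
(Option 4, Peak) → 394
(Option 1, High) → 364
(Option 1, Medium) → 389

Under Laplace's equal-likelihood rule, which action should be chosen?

Row averages: Option 1=381, Option 2=371, Option 3=358, Option 4=381, Option 5=393, Option 6=404
Highest average = 404 → Option 6.

Option 6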